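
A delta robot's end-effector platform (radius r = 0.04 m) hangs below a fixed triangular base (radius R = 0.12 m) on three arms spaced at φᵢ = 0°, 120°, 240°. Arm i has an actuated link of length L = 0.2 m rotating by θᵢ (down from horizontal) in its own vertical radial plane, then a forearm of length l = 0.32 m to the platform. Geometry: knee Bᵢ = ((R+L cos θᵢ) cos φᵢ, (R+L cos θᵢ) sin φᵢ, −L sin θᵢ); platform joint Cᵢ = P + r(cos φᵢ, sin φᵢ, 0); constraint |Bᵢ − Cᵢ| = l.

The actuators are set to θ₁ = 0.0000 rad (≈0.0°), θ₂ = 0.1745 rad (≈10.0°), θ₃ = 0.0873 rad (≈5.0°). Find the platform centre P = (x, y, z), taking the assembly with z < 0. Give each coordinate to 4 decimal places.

φ1=0.0°: virtual centre (0.2800, 0.0000, 0.0000), radius l
arm 2 at φ=120.0°: ρ2 = 0.2770;  centre 2 = (-0.1385, 0.2399, -0.0347)
centre 3 = (0.2792·cos240.0°, 0.2792·sin240.0°, -0.0174) = (-0.1396, -0.2418, -0.0174)
|centre ₂|²−|centre ₁|² = -0.0005;  |centre ₃|²−|centre ₁|² = -0.0001
linear system: -0.8370x+0.4797y = -0.0005−-0.0694z; -0.8392x+-0.4837y = -0.0001−-0.0349z
Cramer: x(z) = 0.0004-0.0623z;  y(z) = -0.0004+0.0360z
quadratic in z: (1.0052)z²+(0.0348)z+(-0.0242)=0, √Δ=0.3139 → z ∈ {-0.1735, 0.1388}; z = -0.1735 (taking z<0)
x = 0.0112, y = -0.0066

(0.0112, -0.0066, -0.1735)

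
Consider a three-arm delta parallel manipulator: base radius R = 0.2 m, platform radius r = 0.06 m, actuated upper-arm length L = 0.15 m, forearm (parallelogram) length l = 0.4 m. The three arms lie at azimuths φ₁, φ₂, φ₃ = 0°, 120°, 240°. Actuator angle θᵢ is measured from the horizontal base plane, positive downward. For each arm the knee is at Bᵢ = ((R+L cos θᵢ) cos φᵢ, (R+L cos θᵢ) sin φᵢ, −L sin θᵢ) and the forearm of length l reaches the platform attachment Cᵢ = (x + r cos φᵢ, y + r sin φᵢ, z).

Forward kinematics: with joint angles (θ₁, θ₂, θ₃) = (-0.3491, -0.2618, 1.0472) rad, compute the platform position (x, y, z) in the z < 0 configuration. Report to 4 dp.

(0.0853, 0.1349, -0.2704)

arm 1 at φ=0.0°: (R−r)+L cos θ1 = 0.2810;  centre 1 = (0.2810, 0.0000, 0.0513)
arm 2 at φ=120.0°: (R−r)+L cos θ2 = 0.2849;  centre 2 = (-0.1424, 0.2467, 0.0388)
φ3=240.0°: virtual centre (-0.1075, -0.1862, -0.1299), radius l
subtract pairs → two planes through P
[-0.8468 0.4934 -0.0250]·P = 0.0011;  [-0.7769 -0.3724 -0.3624]·P = -0.0185
det = 0.6987;  x = 0.0125+-0.2693z,  y = 0.0236+-0.4115z
quadratic in z: (1.2418)z²+(0.0226)z+(-0.0847)=0, √Δ=0.6491 → z ∈ {-0.2704, 0.2523}; z = -0.2704 (taking z<0)
x = 0.0853, y = 0.1349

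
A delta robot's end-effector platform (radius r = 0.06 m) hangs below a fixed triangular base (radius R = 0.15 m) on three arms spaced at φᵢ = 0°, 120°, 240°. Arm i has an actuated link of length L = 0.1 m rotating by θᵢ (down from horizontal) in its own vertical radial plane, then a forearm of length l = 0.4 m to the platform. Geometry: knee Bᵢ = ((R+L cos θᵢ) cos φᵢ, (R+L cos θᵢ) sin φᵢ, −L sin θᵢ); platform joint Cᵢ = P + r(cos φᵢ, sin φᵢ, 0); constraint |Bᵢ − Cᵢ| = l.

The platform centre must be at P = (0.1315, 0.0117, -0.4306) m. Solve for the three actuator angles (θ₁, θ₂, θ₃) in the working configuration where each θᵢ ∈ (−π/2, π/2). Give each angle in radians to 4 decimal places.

φ1=0.0° → target in arm frame (0.1315, 0.0117)
  A=-0.0415, B=-0.4306, C=(l²−L²−A²−y'²−z²)/(2L)=-0.1864
  θ1 = atan2(B,A) + arccos(C/0.4326) = 0.3493
arm 2 (φ=120.0°): x'=-0.0556, y'=-0.1197
  A=0.1456, B=-0.4306, C=(l²−L²−A²−y'²−z²)/(2L)=-0.3548
  θ2 = atan2(B,A) + arccos(C/0.4546) = 1.2216
arm 3 (φ=240.0°): x'=-0.0759, y'=0.1080
  A cos θ + B sin θ = C:  0.1659·cos θ + -0.4306·sin θ = -0.3730
  γ=atan2(-0.4306,0.1659)=-1.2031;  ψ=arccos(-0.8084)=2.5122;  θ3=γ+ψ≈1.3091

θ₁ = 0.3493, θ₂ = 1.2216, θ₃ = 1.3091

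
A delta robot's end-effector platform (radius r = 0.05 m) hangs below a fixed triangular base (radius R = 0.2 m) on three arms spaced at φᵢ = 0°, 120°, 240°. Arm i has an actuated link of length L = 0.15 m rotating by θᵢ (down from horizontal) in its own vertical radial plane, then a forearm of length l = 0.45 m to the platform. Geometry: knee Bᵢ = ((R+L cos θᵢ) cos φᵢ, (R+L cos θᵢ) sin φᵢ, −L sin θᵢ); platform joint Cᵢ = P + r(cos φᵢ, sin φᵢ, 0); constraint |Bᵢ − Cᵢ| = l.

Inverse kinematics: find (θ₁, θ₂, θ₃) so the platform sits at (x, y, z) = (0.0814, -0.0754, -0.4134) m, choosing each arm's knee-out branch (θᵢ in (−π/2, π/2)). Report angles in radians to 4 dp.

arm 1 (φ=0.0°): x'=0.0814, y'=-0.0754
  e−x'=0.0686;  (l²−L²−(e−x')²−y'²−z²)/2L = -0.0043
  γ=atan2(-0.4134,0.0686)=-1.4064;  ψ=arccos(-0.0103)=1.5811;  θ1=γ+ψ≈0.1747
φ2=120.0° → target in arm frame (-0.1060, -0.0328)
  e−x'=0.2560;  (l²−L²−(e−x')²−y'²−z²)/2L = -0.1917
  θ2 = atan2(B,A) + arccos(C/0.4862) = 0.9597
arm 3 (φ=240.0°): x'=0.0246, y'=0.1082
  A=0.1254, B=-0.4134, C=(l²−L²−A²−y'²−z²)/(2L)=-0.0611
  √(A²+B²)=0.4320;  θ3 = -1.2763+1.7127 ≈ 0.4364

θ₁ = 0.1747, θ₂ = 0.9597, θ₃ = 0.4364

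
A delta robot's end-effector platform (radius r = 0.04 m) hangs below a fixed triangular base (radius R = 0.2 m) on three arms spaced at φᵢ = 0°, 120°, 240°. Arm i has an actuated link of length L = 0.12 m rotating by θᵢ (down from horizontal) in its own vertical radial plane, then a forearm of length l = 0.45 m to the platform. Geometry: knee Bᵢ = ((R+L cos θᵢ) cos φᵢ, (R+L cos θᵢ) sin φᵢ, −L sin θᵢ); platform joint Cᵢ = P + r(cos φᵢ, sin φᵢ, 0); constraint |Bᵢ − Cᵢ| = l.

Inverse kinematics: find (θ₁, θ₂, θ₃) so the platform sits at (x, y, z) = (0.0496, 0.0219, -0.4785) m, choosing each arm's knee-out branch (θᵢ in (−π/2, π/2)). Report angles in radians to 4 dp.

rotate P by −φ1: (0.0496, 0.0219, -0.4785)
  e−x'=0.1104;  (l²−L²−(e−x')²−y'²−z²)/2L = -0.2230
  θ1 = atan2(B,A) + arccos(C/0.4911) = 0.6982
φ2=120.0° → target in arm frame (-0.0058, -0.0539)
  A cos θ + B sin θ = C:  0.1658·cos θ + -0.4785·sin θ = -0.2970
  γ=atan2(-0.4785,0.1658)=-1.2372;  ψ=arccos(-0.5864)=2.1974;  θ2=γ+ψ≈0.9602
rotate P by −φ3: (-0.0438, 0.0320, -0.4785)
  e−x'=0.2038;  (l²−L²−(e−x')²−y'²−z²)/2L = -0.3475
  √(A²+B²)=0.5201;  θ3 = -1.1682+2.3026 ≈ 1.1344

θ₁ = 0.6982, θ₂ = 0.9602, θ₃ = 1.1344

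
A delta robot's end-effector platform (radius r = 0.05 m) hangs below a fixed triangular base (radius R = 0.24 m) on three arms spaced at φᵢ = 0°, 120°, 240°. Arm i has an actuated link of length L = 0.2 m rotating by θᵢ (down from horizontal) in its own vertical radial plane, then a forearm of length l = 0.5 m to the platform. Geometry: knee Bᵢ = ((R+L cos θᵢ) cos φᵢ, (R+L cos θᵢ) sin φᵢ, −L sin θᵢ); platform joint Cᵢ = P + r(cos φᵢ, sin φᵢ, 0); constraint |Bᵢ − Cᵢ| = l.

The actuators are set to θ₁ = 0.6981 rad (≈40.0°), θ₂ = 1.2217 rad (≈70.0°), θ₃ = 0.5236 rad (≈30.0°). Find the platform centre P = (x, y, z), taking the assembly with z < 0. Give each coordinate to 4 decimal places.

(0.0392, -0.1234, -0.5058)

φ1=0.0°: virtual centre (0.3432, 0.0000, -0.1286), radius l
φ2=120.0°: virtual centre (-0.1292, 0.2238, -0.1879), radius l
φ3=240.0°: virtual centre (-0.1816, -0.3145, -0.1000), radius l
|O₂|²−|O₁|² = -0.0322;  |O₃|²−|O₁|² = 0.0076
linear system: -0.9448x+0.4476y = -0.0322−-0.1188z; -1.0496x+-0.6291y = 0.0076−0.0571z
Cramer: x(z) = 0.0159-0.0462z;  y(z) = -0.0385+0.1678z
quadratic in z: (1.0303)z²+(0.2744)z+(-0.1248)=0, √Δ=0.7679 → z ∈ {-0.5058, 0.2395}; z = -0.5058 (taking z<0)
x = 0.0392, y = -0.1234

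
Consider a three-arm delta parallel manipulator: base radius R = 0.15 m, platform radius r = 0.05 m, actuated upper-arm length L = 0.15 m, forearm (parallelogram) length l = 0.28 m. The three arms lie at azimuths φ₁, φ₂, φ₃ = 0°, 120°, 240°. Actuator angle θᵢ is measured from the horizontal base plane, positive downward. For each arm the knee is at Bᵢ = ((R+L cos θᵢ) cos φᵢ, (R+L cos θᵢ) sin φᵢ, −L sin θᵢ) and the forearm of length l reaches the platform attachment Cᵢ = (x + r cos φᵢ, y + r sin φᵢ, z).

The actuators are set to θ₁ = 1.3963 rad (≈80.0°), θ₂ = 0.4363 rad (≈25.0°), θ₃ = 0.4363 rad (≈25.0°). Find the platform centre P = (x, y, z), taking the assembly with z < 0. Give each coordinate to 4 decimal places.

centre 1 = (0.1260·cos0.0°, 0.1260·sin0.0°, -0.1477) = (0.1260, 0.0000, -0.1477)
φ2=120.0°: virtual centre (-0.1180, 0.2043, -0.0634), radius l
φ3=240.0°: virtual centre (-0.1180, -0.2043, -0.0634), radius l
|centre ₂|²−|centre ₁|² = 0.0220;  |centre ₃|²−|centre ₁|² = 0.0220
[-0.4880 0.4087 0.1687]·P = 0.0220;  [-0.4880 -0.4087 0.1687]·P = 0.0220
Cramer: x(z) = -0.0450+0.3456z;  y(z) = 0.0000-0.0000z
sphere 1 gives Az²+Bz+C=0 with A=1.1194, B=0.1772, C=-0.0273;  B²−4AC=0.1537;  roots -0.2542, 0.0960;  negative root z = -0.2542
x = -0.1329, y = 0.0000

(-0.1329, 0.0000, -0.2542)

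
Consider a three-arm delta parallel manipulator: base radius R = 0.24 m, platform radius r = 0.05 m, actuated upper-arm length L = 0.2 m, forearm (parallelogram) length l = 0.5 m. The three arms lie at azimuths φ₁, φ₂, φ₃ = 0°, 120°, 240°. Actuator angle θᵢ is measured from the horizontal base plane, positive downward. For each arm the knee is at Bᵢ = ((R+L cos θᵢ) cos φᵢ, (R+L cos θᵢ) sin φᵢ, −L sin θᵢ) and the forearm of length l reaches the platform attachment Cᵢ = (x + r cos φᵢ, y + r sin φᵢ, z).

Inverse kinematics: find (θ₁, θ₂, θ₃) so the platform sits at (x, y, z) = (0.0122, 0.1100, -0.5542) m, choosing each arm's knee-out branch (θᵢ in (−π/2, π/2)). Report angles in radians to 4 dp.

rotate P by −φ1: (0.0122, 0.1100, -0.5542)
  A cos θ + B sin θ = C:  0.1778·cos θ + -0.5542·sin θ = -0.3521
  √(A²+B²)=0.5820;  θ1 = -1.2603+2.2206 ≈ 0.9602
φ2=120.0° → target in arm frame (0.0892, -0.0656)
  A=0.1008, B=-0.5542, C=(l²−L²−A²−y'²−z²)/(2L)=-0.2790
  θ2 = atan2(B,A) + arccos(C/0.5633) = 0.6982
arm 3 (φ=240.0°): x'=-0.1014, y'=-0.0444
  A=0.2914, B=-0.5542, C=(l²−L²−A²−y'²−z²)/(2L)=-0.4600
  θ3 = atan2(B,A) + arccos(C/0.6261) = 1.3092

θ₁ = 0.9602, θ₂ = 0.6982, θ₃ = 1.3092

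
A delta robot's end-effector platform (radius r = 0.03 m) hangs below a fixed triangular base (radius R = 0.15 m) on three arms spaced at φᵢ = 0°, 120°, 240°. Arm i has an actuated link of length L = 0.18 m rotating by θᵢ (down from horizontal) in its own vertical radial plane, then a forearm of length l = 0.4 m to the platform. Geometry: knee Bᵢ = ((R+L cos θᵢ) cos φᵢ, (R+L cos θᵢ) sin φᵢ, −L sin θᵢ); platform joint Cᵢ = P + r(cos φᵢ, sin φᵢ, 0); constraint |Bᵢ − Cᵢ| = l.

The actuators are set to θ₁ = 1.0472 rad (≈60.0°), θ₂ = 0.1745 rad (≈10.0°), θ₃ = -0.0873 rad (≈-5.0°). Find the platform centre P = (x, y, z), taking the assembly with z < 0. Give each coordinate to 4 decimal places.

S1 = (0.2100·cos0.0°, 0.2100·sin0.0°, -0.1559) = (0.2100, 0.0000, -0.1559)
φ2=120.0°: virtual centre (-0.1486, 0.2574, -0.0313), radius l
φ3=240.0°: virtual centre (-0.1497, -0.2592, 0.0157), radius l
subtract pairs → two planes through P
plane₁₂: -0.7173x+0.5149y+0.2493z = 0.0209
det = 0.7422;  x = -0.0295+0.4122z,  y = -0.0004+0.0900z
quadratic in z: (1.1780)z²+(0.1143)z+(-0.0783)=0, √Δ=0.6182 → z ∈ {-0.3109, 0.2139}; z = -0.3109 (taking z<0)
x = -0.1576, y = -0.0284

(-0.1576, -0.0284, -0.3109)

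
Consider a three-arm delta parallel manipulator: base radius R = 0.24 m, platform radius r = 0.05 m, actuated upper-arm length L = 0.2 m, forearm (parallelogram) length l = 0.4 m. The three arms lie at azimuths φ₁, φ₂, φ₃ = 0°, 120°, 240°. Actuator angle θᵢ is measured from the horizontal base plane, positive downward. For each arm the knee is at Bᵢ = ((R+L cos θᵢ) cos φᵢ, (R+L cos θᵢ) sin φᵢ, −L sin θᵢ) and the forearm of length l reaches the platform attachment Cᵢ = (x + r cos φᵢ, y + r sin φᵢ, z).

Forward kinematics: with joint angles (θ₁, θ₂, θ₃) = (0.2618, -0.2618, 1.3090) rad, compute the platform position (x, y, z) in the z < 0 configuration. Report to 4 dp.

arm 1 at φ=0.0°: (R−r)+L cos θ1 = 0.3832;  O1 = (0.3832, 0.0000, -0.0518)
O2 = (0.3832·cos120.0°, 0.3832·sin120.0°, 0.0518) = (-0.1916, 0.3318, 0.0518)
arm 3 at φ=240.0°: (R−r)+L cos θ3 = 0.2418;  O3 = (-0.1209, -0.2094, -0.1932)
|O₂|²−|O₁|² = 0.0000;  |O₃|²−|O₁|² = -0.0537
[-1.1496 0.6637 0.2071]·P = 0.0000;  [-1.0081 -0.4187 -0.2828]·P = -0.0537
Cramer: x(z) = 0.0310-0.0878z;  y(z) = 0.0537-0.4641z
into |P−O₁|² = l²: 1.2231z² + 0.1155z + -0.0304 = 0;  Δ = 0.1621;  z = -0.2118 or 0.1174 → z<0 root = -0.2118
x = 0.0496, y = 0.1520

(0.0496, 0.1520, -0.2118)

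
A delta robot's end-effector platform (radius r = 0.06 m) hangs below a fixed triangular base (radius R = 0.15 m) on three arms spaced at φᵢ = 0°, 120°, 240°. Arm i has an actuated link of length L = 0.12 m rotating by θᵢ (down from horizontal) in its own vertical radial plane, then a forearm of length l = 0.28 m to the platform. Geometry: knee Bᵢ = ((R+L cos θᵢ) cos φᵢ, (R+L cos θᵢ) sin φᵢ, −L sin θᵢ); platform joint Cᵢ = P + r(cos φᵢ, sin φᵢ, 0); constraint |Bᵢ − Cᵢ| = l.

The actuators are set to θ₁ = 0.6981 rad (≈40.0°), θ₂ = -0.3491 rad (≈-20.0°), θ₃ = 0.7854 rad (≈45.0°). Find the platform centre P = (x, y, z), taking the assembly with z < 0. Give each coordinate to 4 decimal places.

φ1=0.0°: virtual centre (0.1819, 0.0000, -0.0771), radius l
S2 = (0.2028·cos120.0°, 0.2028·sin120.0°, 0.0410) = (-0.1014, 0.1756, 0.0410)
φ3=240.0°: virtual centre (-0.0874, -0.1514, -0.0849), radius l
eliminate P² terms by subtracting sphere 1 from 2 and 3
plane₁₂: -0.5666x+0.3512y+0.2364z = 0.0038
det = 0.3608;  x = -0.0019+0.1834z,  y = 0.0076+-0.3772z
sphere 1 gives Az²+Bz+C=0 with A=1.1759, B=0.0811, C=-0.0386;  B²−4AC=0.1881;  roots -0.2189, 0.1499;  negative root z = -0.2189
x = -0.0421, y = 0.0902

(-0.0421, 0.0902, -0.2189)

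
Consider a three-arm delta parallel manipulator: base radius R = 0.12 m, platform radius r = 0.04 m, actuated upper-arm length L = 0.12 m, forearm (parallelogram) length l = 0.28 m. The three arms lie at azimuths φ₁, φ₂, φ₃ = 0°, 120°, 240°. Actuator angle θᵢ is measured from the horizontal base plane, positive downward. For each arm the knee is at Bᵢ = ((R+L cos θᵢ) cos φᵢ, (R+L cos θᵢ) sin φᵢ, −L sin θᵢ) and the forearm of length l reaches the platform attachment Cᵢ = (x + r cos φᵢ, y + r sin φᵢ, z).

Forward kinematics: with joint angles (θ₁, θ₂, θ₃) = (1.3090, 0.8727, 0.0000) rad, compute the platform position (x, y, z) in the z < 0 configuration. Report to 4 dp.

S1 = (0.1111·cos0.0°, 0.1111·sin0.0°, -0.1159) = (0.1111, 0.0000, -0.1159)
φ2=120.0°: virtual centre (-0.0786, 0.1361, -0.0919), radius l
S3 = (0.2000·cos240.0°, 0.2000·sin240.0°, 0.0000) = (-0.1000, -0.1732, 0.0000)
|S₂|²−|S₁|² = 0.0074;  |S₃|²−|S₁|² = 0.0142
[-0.3792 0.2722 0.0480]·P = 0.0074;  [-0.4221 -0.3464 0.2318]·P = 0.0142
det = 0.2463;  x = -0.0261+0.3237z,  y = -0.0093+0.2748z
into |P−S₁|² = l²: 1.1803z² + 0.1379z + -0.0461 = 0;  Δ = 0.2365;  z = -0.2645 or 0.1476 → z<0 root = -0.2645
x = -0.1117, y = -0.0820

(-0.1117, -0.0820, -0.2645)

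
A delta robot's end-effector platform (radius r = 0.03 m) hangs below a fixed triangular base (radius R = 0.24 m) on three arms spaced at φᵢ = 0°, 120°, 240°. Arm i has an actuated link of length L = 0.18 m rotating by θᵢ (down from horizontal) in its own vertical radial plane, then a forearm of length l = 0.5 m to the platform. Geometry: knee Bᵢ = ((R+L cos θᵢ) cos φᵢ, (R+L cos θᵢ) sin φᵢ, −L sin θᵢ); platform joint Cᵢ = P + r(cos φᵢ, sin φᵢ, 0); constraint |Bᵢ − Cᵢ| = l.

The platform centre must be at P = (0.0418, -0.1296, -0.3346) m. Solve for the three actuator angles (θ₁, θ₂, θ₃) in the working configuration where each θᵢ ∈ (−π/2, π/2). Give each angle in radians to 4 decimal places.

rotate P by −φ1: (0.0418, -0.1296, -0.3346)
  A cos θ + B sin θ = C:  0.1682·cos θ + -0.3346·sin θ = 0.1682
  γ=atan2(-0.3346,0.1682)=-1.1050;  ψ=arccos(0.4492)=1.1050;  θ1=γ+ψ≈0.0000
φ2=120.0° → target in arm frame (-0.1331, 0.0286)
  A=0.3431, B=-0.3346, C=(l²−L²−A²−y'²−z²)/(2L)=-0.0359
  γ=atan2(-0.3346,0.3431)=-0.7728;  ψ=arccos(-0.0749)=1.6457;  θ2=γ+ψ≈0.8729
φ3=240.0° → target in arm frame (0.0913, 0.1010)
  e−x'=0.1187;  (l²−L²−(e−x')²−y'²−z²)/2L = 0.2260
  θ3 = atan2(B,A) + arccos(C/0.3550) = -0.3493

θ₁ = 0.0000, θ₂ = 0.8729, θ₃ = -0.3493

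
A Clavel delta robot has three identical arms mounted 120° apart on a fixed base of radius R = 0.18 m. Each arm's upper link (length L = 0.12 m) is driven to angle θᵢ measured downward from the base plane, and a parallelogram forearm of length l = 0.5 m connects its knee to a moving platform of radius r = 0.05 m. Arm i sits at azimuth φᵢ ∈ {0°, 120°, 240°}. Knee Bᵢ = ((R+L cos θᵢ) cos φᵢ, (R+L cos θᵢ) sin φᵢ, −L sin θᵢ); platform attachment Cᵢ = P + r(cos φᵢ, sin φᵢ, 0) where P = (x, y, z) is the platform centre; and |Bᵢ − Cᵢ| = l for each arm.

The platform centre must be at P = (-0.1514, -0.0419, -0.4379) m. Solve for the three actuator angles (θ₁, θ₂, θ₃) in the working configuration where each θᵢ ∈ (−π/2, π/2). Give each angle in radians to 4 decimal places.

θ₁ = 0.8727, θ₂ = 0.0871, θ₃ = -0.2619

rotate P by −φ1: (-0.1514, -0.0419, -0.4379)
  A cos θ + B sin θ = C:  0.2814·cos θ + -0.4379·sin θ = -0.1546
  √(A²+B²)=0.5205;  θ1 = -0.9996+1.8723 ≈ 0.8727
φ2=120.0° → target in arm frame (0.0394, 0.1521)
  e−x'=0.0906;  (l²−L²−(e−x')²−y'²−z²)/2L = 0.0521
  θ2 = atan2(B,A) + arccos(C/0.4472) = 0.0871
rotate P by −φ3: (0.1120, -0.1102, -0.4379)
  A=0.0180, B=-0.4379, C=(l²−L²−A²−y'²−z²)/(2L)=0.1308
  √(A²+B²)=0.4383;  θ3 = -1.5297+1.2678 ≈ -0.2619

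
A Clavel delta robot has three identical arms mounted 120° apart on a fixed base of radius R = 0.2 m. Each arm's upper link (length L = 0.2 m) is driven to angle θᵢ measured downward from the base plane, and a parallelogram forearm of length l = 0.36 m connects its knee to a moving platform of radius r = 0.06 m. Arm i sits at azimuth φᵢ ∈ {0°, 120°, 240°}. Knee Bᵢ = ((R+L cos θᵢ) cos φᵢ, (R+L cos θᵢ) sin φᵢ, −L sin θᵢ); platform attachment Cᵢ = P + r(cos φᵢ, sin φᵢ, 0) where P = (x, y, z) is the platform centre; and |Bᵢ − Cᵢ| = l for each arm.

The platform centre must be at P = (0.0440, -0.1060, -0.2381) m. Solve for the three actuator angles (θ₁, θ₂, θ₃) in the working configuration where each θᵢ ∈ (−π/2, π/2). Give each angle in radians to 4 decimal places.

θ₁ = 0.2617, θ₂ = 1.0472, θ₃ = 0.0872

φ1=0.0° → target in arm frame (0.0440, -0.1060)
  e−x'=0.0960;  (l²−L²−(e−x')²−y'²−z²)/2L = 0.0311
  γ=atan2(-0.2381,0.0960)=-1.1875;  ψ=arccos(0.1213)=1.4492;  θ1=γ+ψ≈0.2617
arm 2 (φ=120.0°): x'=-0.1138, y'=0.0149
  A=0.2538, B=-0.2381, C=(l²−L²−A²−y'²−z²)/(2L)=-0.0793
  γ=atan2(-0.2381,0.2538)=-0.7535;  ψ=arccos(-0.2279)=1.8007;  θ2=γ+ψ≈1.0472
φ3=240.0° → target in arm frame (0.0698, 0.0911)
  A cos θ + B sin θ = C:  0.0702·cos θ + -0.2381·sin θ = 0.0492
  √(A²+B²)=0.2482;  θ3 = -1.2841+1.3713 ≈ 0.0872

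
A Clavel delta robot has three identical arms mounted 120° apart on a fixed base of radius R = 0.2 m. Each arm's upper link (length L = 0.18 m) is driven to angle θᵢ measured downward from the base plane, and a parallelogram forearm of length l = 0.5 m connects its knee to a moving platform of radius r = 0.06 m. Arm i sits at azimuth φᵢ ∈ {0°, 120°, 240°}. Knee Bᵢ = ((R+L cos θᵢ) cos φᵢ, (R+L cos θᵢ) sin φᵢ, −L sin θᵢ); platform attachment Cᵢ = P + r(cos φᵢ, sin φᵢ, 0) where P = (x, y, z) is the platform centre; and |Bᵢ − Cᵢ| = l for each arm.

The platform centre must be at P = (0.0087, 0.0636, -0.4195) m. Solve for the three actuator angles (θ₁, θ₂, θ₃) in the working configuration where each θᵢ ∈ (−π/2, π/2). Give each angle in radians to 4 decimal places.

θ₁ = 0.1745, θ₂ = 0.0002, θ₃ = 0.4362

arm 1 (φ=0.0°): x'=0.0087, y'=0.0636
  e−x'=0.1313;  (l²−L²−(e−x')²−y'²−z²)/2L = 0.0565
  θ1 = atan2(B,A) + arccos(C/0.4396) = 0.1745
rotate P by −φ2: (0.0507, -0.0393, -0.4195)
  A=0.0893, B=-0.4195, C=(l²−L²−A²−y'²−z²)/(2L)=0.0892
  √(A²+B²)=0.4289;  θ2 = -1.3611+1.3613 ≈ 0.0002
φ3=240.0° → target in arm frame (-0.0594, -0.0243)
  A cos θ + B sin θ = C:  0.1994·cos θ + -0.4195·sin θ = 0.0035
  θ3 = atan2(B,A) + arccos(C/0.4645) = 0.4362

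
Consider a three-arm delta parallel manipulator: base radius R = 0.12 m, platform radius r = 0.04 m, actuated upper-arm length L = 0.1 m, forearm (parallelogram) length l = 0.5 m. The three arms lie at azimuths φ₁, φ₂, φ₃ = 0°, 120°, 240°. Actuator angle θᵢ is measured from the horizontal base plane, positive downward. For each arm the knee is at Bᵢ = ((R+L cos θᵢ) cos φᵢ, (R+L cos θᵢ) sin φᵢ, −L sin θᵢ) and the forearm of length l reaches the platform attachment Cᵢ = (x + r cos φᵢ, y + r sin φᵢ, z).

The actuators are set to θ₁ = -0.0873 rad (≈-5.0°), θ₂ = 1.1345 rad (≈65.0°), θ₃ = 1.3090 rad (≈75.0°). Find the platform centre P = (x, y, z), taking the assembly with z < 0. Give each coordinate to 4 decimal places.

(0.2338, 0.0310, -0.4874)

O1 = (0.1796·cos0.0°, 0.1796·sin0.0°, 0.0087) = (0.1796, 0.0000, 0.0087)
O2 = (0.1223·cos120.0°, 0.1223·sin120.0°, -0.0906) = (-0.0611, 0.1059, -0.0906)
O3 = (0.1059·cos240.0°, 0.1059·sin240.0°, -0.0966) = (-0.0529, -0.0917, -0.0966)
eliminate P² terms by subtracting sphere 1 from 2 and 3
plane₁₂: -0.4815x+0.2118y+-0.1987z = -0.0092
det = 0.1868;  x = 0.0224+-0.4339z,  y = 0.0076+-0.0481z
into |P−O₁|² = l²: 1.1905z² + 0.1183z + -0.2251 = 0;  Δ = 1.0862;  z = -0.4874 or 0.3880 → z<0 root = -0.4874
x = 0.2338, y = 0.0310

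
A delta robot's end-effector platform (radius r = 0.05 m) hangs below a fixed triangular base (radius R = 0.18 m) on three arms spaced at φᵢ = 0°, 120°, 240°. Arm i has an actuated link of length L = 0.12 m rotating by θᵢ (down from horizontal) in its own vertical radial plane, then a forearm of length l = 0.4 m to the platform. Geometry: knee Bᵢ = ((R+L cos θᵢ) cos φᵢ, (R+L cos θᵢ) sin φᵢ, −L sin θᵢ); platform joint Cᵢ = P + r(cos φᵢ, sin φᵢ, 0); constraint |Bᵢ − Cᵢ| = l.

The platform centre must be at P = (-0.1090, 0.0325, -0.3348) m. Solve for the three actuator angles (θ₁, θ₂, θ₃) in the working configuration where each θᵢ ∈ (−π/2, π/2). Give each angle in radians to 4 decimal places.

θ₁ = 0.8725, θ₂ = -0.1747, θ₃ = 0.1748

rotate P by −φ1: (-0.1090, 0.0325, -0.3348)
  A=0.2390, B=-0.3348, C=(l²−L²−A²−y'²−z²)/(2L)=-0.1028
  √(A²+B²)=0.4114;  θ1 = -0.9508+1.8233 ≈ 0.8725
rotate P by −φ2: (0.0826, 0.0781, -0.3348)
  A=0.0474, B=-0.3348, C=(l²−L²−A²−y'²−z²)/(2L)=0.1048
  γ=atan2(-0.3348,0.0474)=-1.4303;  ψ=arccos(0.3100)=1.2556;  θ2=γ+ψ≈-0.1747
φ3=240.0° → target in arm frame (0.0264, -0.1106)
  A cos θ + B sin θ = C:  0.1036·cos θ + -0.3348·sin θ = 0.0438
  θ3 = atan2(B,A) + arccos(C/0.3505) = 0.1748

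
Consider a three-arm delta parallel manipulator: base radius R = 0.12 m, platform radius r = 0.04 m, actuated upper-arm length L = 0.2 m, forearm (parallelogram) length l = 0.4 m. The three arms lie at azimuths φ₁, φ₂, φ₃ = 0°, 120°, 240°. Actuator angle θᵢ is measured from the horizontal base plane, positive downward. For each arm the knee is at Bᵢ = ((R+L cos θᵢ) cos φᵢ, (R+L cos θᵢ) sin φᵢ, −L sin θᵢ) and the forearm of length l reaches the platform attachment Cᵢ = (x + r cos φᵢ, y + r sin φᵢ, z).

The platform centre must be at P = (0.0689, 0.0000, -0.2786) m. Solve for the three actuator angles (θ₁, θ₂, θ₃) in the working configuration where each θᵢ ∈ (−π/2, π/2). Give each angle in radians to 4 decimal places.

θ₁ = -0.3488, θ₂ = 0.1746, θ₃ = 0.1746

arm 1 (φ=0.0°): x'=0.0689, y'=0.0000
  e−x'=0.0111;  (l²−L²−(e−x')²−y'²−z²)/2L = 0.1056
  θ1 = atan2(B,A) + arccos(C/0.2788) = -0.3488
rotate P by −φ2: (-0.0344, -0.0597, -0.2786)
  A=0.1144, B=-0.2786, C=(l²−L²−A²−y'²−z²)/(2L)=0.0643
  θ2 = atan2(B,A) + arccos(C/0.3012) = 0.1746
arm 3 (φ=240.0°): x'=-0.0345, y'=0.0597
  A cos θ + B sin θ = C:  0.1145·cos θ + -0.2786·sin θ = 0.0643
  θ3 = atan2(B,A) + arccos(C/0.3012) = 0.1746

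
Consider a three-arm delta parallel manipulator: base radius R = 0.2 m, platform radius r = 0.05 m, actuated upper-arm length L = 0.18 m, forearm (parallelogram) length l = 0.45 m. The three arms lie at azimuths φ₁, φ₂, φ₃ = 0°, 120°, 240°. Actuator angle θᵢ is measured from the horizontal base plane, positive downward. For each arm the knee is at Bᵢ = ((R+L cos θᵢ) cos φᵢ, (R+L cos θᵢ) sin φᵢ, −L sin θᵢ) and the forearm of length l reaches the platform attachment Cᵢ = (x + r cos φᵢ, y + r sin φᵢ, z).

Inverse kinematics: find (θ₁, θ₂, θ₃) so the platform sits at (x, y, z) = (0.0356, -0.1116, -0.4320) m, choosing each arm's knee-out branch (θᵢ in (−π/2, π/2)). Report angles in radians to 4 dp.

φ1=0.0° → target in arm frame (0.0356, -0.1116)
  e−x'=0.1144;  (l²−L²−(e−x')²−y'²−z²)/2L = -0.1168
  √(A²+B²)=0.4469;  θ1 = -1.3119+1.8353 ≈ 0.5234
rotate P by −φ2: (-0.1144, 0.0250, -0.4320)
  e−x'=0.2644;  (l²−L²−(e−x')²−y'²−z²)/2L = -0.2419
  θ2 = atan2(B,A) + arccos(C/0.5065) = 1.0472
rotate P by −φ3: (0.0788, 0.0866, -0.4320)
  A cos θ + B sin θ = C:  0.0712·cos θ + -0.4320·sin θ = -0.0808
  √(A²+B²)=0.4378;  θ3 = -1.4076+1.7564 ≈ 0.3489

θ₁ = 0.5234, θ₂ = 1.0472, θ₃ = 0.3489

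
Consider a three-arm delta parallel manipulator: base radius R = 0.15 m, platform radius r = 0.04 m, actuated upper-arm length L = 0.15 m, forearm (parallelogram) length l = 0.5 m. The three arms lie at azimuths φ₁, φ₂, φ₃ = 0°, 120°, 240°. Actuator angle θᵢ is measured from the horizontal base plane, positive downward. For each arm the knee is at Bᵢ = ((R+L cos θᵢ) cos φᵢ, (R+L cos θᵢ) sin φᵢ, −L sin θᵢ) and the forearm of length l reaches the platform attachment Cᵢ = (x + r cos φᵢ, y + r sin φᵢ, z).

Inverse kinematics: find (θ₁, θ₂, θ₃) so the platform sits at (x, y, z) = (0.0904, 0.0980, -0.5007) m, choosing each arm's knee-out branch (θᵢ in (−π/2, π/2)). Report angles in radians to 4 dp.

arm 1 (φ=0.0°): x'=0.0904, y'=0.0980
  A cos θ + B sin θ = C:  0.0196·cos θ + -0.5007·sin θ = -0.1106
  θ1 = atan2(B,A) + arccos(C/0.5011) = 0.2617
φ2=120.0° → target in arm frame (0.0397, -0.1273)
  e−x'=0.0703;  (l²−L²−(e−x')²−y'²−z²)/2L = -0.1478
  γ=atan2(-0.5007,0.0703)=-1.4312;  ψ=arccos(-0.2924)=1.8675;  θ2=γ+ψ≈0.4363
arm 3 (φ=240.0°): x'=-0.1301, y'=0.0293
  A=0.2401, B=-0.5007, C=(l²−L²−A²−y'²−z²)/(2L)=-0.2723
  θ3 = atan2(B,A) + arccos(C/0.5553) = 0.9596

θ₁ = 0.2617, θ₂ = 0.4363, θ₃ = 0.9596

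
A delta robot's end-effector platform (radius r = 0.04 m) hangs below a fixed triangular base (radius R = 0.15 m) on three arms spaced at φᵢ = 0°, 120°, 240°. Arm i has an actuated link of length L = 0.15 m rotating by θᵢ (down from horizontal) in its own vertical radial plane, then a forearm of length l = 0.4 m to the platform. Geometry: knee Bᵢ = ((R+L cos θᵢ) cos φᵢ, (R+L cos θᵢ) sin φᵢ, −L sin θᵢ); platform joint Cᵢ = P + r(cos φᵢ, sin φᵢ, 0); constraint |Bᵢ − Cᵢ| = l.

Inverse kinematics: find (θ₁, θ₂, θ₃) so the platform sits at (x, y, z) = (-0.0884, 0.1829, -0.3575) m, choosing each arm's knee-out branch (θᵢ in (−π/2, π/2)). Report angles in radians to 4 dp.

φ1=0.0° → target in arm frame (-0.0884, 0.1829)
  A cos θ + B sin θ = C:  0.1984·cos θ + -0.3575·sin θ = -0.2104
  γ=atan2(-0.3575,0.1984)=-1.0641;  ψ=arccos(-0.5146)=2.1113;  θ1=γ+ψ≈1.0472
φ2=120.0° → target in arm frame (0.2026, -0.0149)
  A cos θ + B sin θ = C:  -0.0926·cos θ + -0.3575·sin θ = 0.0030
  √(A²+B²)=0.3693;  θ2 = -1.8242+1.5627 ≈ -0.2615
rotate P by −φ3: (-0.1142, -0.1680, -0.3575)
  A=0.2242, B=-0.3575, C=(l²−L²−A²−y'²−z²)/(2L)=-0.2293
  γ=atan2(-0.3575,0.2242)=-1.0107;  ψ=arccos(-0.5434)=2.1453;  θ3=γ+ψ≈1.1346

θ₁ = 1.0472, θ₂ = -0.2615, θ₃ = 1.1346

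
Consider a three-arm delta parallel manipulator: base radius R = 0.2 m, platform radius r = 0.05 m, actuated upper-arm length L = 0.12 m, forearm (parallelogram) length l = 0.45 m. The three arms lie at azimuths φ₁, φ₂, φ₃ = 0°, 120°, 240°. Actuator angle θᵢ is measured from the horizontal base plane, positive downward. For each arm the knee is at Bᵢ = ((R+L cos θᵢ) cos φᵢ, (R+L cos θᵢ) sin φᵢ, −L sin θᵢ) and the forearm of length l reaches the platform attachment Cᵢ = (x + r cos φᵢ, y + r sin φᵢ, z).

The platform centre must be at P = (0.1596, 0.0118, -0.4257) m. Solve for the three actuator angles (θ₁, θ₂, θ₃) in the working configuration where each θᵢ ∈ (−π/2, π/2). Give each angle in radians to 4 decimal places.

θ₁ = -0.0876, θ₂ = 1.0469, θ₃ = 1.1343

rotate P by −φ1: (0.1596, 0.0118, -0.4257)
  e−x'=-0.0096;  (l²−L²−(e−x')²−y'²−z²)/2L = 0.0277
  θ1 = atan2(B,A) + arccos(C/0.4258) = -0.0876
rotate P by −φ2: (-0.0696, -0.1441, -0.4257)
  A=0.2196, B=-0.4257, C=(l²−L²−A²−y'²−z²)/(2L)=-0.2588
  √(A²+B²)=0.4790;  θ2 = -1.0946+2.1415 ≈ 1.0469
arm 3 (φ=240.0°): x'=-0.0900, y'=0.1323
  A=0.2400, B=-0.4257, C=(l²−L²−A²−y'²−z²)/(2L)=-0.2843
  √(A²+B²)=0.4887;  θ3 = -1.0574+2.1917 ≈ 1.1343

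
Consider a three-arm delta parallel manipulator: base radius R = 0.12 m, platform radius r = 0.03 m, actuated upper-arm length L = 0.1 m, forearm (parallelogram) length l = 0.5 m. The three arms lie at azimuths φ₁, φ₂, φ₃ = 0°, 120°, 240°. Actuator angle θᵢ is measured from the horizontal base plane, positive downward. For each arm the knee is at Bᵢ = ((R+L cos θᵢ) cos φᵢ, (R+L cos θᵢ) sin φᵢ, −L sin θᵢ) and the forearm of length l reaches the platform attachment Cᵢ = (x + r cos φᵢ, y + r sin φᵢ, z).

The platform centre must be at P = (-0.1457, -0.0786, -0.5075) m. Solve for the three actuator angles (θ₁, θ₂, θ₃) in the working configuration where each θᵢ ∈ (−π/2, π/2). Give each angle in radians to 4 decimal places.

rotate P by −φ1: (-0.1457, -0.0786, -0.5075)
  e−x'=0.2357;  (l²−L²−(e−x')²−y'²−z²)/2L = -0.3964
  θ1 = atan2(B,A) + arccos(C/0.5596) = 1.2221
φ2=120.0° → target in arm frame (0.0048, 0.1655)
  A=0.0852, B=-0.5075, C=(l²−L²−A²−y'²−z²)/(2L)=-0.2610
  θ2 = atan2(B,A) + arccos(C/0.5146) = 0.6983
φ3=240.0° → target in arm frame (0.1409, -0.0869)
  A=-0.0509, B=-0.5075, C=(l²−L²−A²−y'²−z²)/(2L)=-0.1385
  γ=atan2(-0.5075,-0.0509)=-1.6708;  ψ=arccos(-0.2715)=1.8458;  θ3=γ+ψ≈0.1750

θ₁ = 1.2221, θ₂ = 0.6983, θ₃ = 0.1750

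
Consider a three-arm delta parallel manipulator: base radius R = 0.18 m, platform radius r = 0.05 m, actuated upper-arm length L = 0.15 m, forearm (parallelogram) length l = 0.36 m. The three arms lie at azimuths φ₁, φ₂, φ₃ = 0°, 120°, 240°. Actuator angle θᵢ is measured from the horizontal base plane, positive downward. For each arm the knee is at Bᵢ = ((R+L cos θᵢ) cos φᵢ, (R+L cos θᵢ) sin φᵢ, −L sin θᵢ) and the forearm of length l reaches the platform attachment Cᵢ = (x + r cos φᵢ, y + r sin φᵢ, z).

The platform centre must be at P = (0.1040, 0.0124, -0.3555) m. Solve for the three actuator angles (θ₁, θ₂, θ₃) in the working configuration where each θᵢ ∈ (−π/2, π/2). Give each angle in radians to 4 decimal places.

arm 1 (φ=0.0°): x'=0.1040, y'=0.0124
  e−x'=0.0260;  (l²−L²−(e−x')²−y'²−z²)/2L = -0.0670
  θ1 = atan2(B,A) + arccos(C/0.3564) = 0.2622
rotate P by −φ2: (-0.0413, -0.0963, -0.3555)
  A cos θ + B sin θ = C:  0.1713·cos θ + -0.3555·sin θ = -0.1929
  γ=atan2(-0.3555,0.1713)=-1.1219;  ψ=arccos(-0.4889)=2.0816;  θ2=γ+ψ≈0.9598
φ3=240.0° → target in arm frame (-0.0627, 0.0839)
  A cos θ + B sin θ = C:  0.1927·cos θ + -0.3555·sin θ = -0.2115
  γ=atan2(-0.3555,0.1927)=-1.0740;  ψ=arccos(-0.5231)=2.1213;  θ3=γ+ψ≈1.0473

θ₁ = 0.2622, θ₂ = 0.9598, θ₃ = 1.0473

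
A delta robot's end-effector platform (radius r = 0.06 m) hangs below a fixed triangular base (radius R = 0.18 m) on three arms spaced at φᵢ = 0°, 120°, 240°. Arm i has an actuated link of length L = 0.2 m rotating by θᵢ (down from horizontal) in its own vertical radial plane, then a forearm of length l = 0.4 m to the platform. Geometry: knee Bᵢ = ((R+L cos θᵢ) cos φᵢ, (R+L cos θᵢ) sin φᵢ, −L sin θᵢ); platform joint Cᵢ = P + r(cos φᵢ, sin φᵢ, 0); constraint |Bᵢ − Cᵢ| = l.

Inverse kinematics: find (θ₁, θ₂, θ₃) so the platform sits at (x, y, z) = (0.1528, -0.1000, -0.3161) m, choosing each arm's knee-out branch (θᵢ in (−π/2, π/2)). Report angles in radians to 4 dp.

φ1=0.0° → target in arm frame (0.1528, -0.1000)
  e−x'=-0.0328;  (l²−L²−(e−x')²−y'²−z²)/2L = 0.0225
  γ=atan2(-0.3161,-0.0328)=-1.6742;  ψ=arccos(0.0708)=1.4999;  θ1=γ+ψ≈-0.1743
rotate P by −φ2: (-0.1630, -0.0823, -0.3161)
  e−x'=0.2830;  (l²−L²−(e−x')²−y'²−z²)/2L = -0.1670
  θ2 = atan2(B,A) + arccos(C/0.4243) = 1.1347
φ3=240.0° → target in arm frame (0.0102, 0.1823)
  A=0.1098, B=-0.3161, C=(l²−L²−A²−y'²−z²)/(2L)=-0.0630
  γ=atan2(-0.3161,0.1098)=-1.2365;  ψ=arccos(-0.1884)=1.7603;  θ3=γ+ψ≈0.5239

θ₁ = -0.1743, θ₂ = 1.1347, θ₃ = 0.5239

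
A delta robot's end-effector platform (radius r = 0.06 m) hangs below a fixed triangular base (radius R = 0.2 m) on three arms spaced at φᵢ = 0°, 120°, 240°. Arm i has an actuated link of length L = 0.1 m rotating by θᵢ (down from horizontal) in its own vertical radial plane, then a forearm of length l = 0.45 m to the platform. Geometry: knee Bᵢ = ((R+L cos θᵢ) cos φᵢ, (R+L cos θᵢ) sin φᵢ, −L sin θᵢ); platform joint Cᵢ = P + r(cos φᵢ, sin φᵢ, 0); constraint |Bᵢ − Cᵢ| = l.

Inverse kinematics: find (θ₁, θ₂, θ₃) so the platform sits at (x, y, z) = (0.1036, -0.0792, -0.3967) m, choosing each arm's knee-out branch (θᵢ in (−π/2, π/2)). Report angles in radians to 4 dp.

θ₁ = -0.2613, θ₂ = 0.9607, θ₃ = 0.2623

rotate P by −φ1: (0.1036, -0.0792, -0.3967)
  A cos θ + B sin θ = C:  0.0364·cos θ + -0.3967·sin θ = 0.1377
  γ=atan2(-0.3967,0.0364)=-1.4793;  ψ=arccos(0.3456)=1.2180;  θ1=γ+ψ≈-0.2613
arm 2 (φ=120.0°): x'=-0.1204, y'=-0.0501
  e−x'=0.2604;  (l²−L²−(e−x')²−y'²−z²)/2L = -0.1759
  √(A²+B²)=0.4745;  θ2 = -0.9899+1.9506 ≈ 0.9607
arm 3 (φ=240.0°): x'=0.0168, y'=0.1293
  A=0.1232, B=-0.3967, C=(l²−L²−A²−y'²−z²)/(2L)=0.0161
  γ=atan2(-0.3967,0.1232)=-1.2697;  ψ=arccos(0.0388)=1.5320;  θ3=γ+ψ≈0.2623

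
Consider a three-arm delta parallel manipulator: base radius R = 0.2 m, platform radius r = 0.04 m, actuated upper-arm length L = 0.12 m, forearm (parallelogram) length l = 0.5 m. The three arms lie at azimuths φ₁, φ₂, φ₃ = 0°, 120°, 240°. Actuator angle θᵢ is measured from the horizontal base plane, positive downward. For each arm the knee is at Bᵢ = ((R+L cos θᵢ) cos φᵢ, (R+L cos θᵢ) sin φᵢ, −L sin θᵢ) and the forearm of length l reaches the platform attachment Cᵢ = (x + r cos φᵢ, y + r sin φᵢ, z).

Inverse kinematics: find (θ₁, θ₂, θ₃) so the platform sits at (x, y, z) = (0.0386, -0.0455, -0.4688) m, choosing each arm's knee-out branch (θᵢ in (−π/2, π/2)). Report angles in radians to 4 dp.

arm 1 (φ=0.0°): x'=0.0386, y'=-0.0455
  A=0.1214, B=-0.4688, C=(l²−L²−A²−y'²−z²)/(2L)=-0.0041
  θ1 = atan2(B,A) + arccos(C/0.4843) = 0.2618
φ2=120.0° → target in arm frame (-0.0587, -0.0107)
  A=0.2187, B=-0.4688, C=(l²−L²−A²−y'²−z²)/(2L)=-0.1338
  √(A²+B²)=0.5173;  θ2 = -1.1343+1.8325 ≈ 0.6982
rotate P by −φ3: (0.0201, 0.0562, -0.4688)
  A cos θ + B sin θ = C:  0.1399·cos θ + -0.4688·sin θ = -0.0288
  θ3 = atan2(B,A) + arccos(C/0.4892) = 0.3488

θ₁ = 0.2618, θ₂ = 0.6982, θ₃ = 0.3488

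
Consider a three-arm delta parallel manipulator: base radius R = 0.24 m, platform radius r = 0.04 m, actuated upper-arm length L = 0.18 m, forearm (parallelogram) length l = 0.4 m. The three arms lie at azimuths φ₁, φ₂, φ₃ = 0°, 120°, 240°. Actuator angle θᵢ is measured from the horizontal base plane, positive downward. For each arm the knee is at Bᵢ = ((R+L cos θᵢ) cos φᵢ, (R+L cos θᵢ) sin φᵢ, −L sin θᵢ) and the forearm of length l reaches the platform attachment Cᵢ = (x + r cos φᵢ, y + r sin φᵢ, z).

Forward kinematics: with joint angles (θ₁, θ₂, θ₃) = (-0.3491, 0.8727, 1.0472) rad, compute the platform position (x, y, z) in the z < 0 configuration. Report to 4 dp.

arm 1 at φ=0.0°: (R−r)+L cos θ1 = 0.3691;  centre 1 = (0.3691, 0.0000, 0.0616)
arm 2 at φ=120.0°: (R−r)+L cos θ2 = 0.3157;  centre 2 = (-0.1578, 0.2734, -0.1379)
φ3=240.0°: virtual centre (-0.1450, -0.2511, -0.1559), radius l
subtract pairs → two planes through P
linear system: -1.0540x+0.5468y = -0.0214−-0.3989z; -1.0283x+-0.5023y = -0.0317−-0.4349z
Cramer: x(z) = 0.0257-0.4014z;  y(z) = 0.0104-0.0441z
quadratic in z: (1.1631)z²+(0.1517)z+(-0.0381)=0, √Δ=0.4477 → z ∈ {-0.2577, 0.1273}; z = -0.2577 (taking z<0)
x = 0.1291, y = 0.0218

(0.1291, 0.0218, -0.2577)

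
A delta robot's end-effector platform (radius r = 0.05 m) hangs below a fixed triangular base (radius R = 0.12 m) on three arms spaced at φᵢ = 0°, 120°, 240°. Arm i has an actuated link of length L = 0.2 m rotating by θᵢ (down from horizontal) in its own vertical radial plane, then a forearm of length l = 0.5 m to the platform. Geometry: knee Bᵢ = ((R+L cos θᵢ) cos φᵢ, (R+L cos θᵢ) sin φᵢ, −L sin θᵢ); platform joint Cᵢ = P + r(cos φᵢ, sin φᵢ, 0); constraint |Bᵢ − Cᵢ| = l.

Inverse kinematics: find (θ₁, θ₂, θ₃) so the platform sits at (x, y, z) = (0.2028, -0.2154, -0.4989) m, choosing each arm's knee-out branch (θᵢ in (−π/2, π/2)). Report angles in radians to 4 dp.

θ₁ = 0.2617, θ₂ = 1.3961, θ₃ = 0.6108

arm 1 (φ=0.0°): x'=0.2028, y'=-0.2154
  A=-0.1328, B=-0.4989, C=(l²−L²−A²−y'²−z²)/(2L)=-0.2573
  θ1 = atan2(B,A) + arccos(C/0.5163) = 0.2617
arm 2 (φ=120.0°): x'=-0.2879, y'=-0.0679
  A=0.3579, B=-0.4989, C=(l²−L²−A²−y'²−z²)/(2L)=-0.4291
  θ2 = atan2(B,A) + arccos(C/0.6140) = 1.3961
φ3=240.0° → target in arm frame (0.0851, 0.2833)
  A=-0.0151, B=-0.4989, C=(l²−L²−A²−y'²−z²)/(2L)=-0.2985
  √(A²+B²)=0.4991;  θ3 = -1.6011+2.2119 ≈ 0.6108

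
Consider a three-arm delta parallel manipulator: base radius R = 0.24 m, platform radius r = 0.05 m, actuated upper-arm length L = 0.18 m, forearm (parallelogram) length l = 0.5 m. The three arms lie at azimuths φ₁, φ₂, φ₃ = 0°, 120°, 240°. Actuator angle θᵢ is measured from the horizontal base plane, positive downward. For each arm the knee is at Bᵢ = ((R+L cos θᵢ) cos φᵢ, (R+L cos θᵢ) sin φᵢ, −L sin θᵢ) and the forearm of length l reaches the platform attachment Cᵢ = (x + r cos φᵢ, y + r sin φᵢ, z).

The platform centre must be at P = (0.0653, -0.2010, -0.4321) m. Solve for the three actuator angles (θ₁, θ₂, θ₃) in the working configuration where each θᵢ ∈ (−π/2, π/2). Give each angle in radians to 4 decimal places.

rotate P by −φ1: (0.0653, -0.2010, -0.4321)
  A cos θ + B sin θ = C:  0.1247·cos θ + -0.4321·sin θ = -0.0696
  √(A²+B²)=0.4497;  θ1 = -1.2898+1.7262 ≈ 0.4364
rotate P by −φ2: (-0.2067, 0.0439, -0.4321)
  e−x'=0.3967;  (l²−L²−(e−x')²−y'²−z²)/2L = -0.3567
  γ=atan2(-0.4321,0.3967)=-0.8281;  ψ=arccos(-0.6082)=2.2245;  θ2=γ+ψ≈1.3965
rotate P by −φ3: (0.1414, 0.1571, -0.4321)
  A cos θ + B sin θ = C:  0.0486·cos θ + -0.4321·sin θ = 0.0107
  √(A²+B²)=0.4348;  θ3 = -1.4588+1.5461 ≈ 0.0873

θ₁ = 0.4364, θ₂ = 1.3965, θ₃ = 0.0873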